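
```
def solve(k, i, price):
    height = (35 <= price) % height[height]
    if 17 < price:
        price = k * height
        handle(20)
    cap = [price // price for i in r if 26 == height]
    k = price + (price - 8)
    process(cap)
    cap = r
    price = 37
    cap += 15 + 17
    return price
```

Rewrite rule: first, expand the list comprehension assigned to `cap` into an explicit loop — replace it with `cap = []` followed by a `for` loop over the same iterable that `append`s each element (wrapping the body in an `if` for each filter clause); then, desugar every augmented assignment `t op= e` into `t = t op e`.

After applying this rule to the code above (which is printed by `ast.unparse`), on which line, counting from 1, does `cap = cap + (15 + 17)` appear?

Transformed code:
def solve(k, i, price):
    height = (35 <= price) % height[height]
    if 17 < price:
        price = k * height
        handle(20)
    cap = []
    for i in r:
        if 26 == height:
            cap.append(price // price)
    k = price + (price - 8)
    process(cap)
    cap = r
    price = 37
    cap = cap + (15 + 17)
    return price

14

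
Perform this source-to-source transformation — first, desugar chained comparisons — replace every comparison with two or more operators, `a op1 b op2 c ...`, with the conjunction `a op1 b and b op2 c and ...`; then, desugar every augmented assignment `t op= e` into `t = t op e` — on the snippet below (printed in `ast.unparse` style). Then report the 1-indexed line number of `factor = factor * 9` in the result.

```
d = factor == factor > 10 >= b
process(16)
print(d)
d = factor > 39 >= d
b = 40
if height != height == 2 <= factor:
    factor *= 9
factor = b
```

7

Transformed code:
d = factor == factor and factor > 10 and (10 >= b)
process(16)
print(d)
d = factor > 39 and 39 >= d
b = 40
if height != height and height == 2 and (2 <= factor):
    factor = factor * 9
factor = b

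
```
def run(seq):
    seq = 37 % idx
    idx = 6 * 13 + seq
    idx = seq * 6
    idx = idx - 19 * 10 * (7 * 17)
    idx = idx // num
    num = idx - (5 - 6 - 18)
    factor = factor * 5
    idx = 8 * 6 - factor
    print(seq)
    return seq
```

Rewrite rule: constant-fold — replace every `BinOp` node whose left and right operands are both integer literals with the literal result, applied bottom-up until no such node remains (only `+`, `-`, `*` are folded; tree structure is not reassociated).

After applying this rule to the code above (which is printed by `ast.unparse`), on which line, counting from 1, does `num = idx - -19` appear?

7

Transformed code:
def run(seq):
    seq = 37 % idx
    idx = 78 + seq
    idx = seq * 6
    idx = idx - 22610
    idx = idx // num
    num = idx - -19
    factor = factor * 5
    idx = 48 - factor
    print(seq)
    return seq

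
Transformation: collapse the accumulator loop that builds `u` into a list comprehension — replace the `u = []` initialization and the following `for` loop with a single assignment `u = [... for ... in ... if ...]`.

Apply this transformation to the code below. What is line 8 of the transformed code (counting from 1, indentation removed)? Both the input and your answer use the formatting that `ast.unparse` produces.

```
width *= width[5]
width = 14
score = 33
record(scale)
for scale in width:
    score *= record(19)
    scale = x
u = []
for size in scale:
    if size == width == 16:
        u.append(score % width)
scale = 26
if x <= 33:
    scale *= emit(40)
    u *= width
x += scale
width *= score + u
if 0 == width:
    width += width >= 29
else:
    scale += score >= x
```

Transformed code:
width *= width[5]
width = 14
score = 33
record(scale)
for scale in width:
    score *= record(19)
    scale = x
u = [score % width for size in scale if size == width == 16]
scale = 26
if x <= 33:
    scale *= emit(40)
    u *= width
x += scale
width *= score + u
if 0 == width:
    width += width >= 29
else:
    scale += score >= x

u = [score % width for size in scale if size == width == 16]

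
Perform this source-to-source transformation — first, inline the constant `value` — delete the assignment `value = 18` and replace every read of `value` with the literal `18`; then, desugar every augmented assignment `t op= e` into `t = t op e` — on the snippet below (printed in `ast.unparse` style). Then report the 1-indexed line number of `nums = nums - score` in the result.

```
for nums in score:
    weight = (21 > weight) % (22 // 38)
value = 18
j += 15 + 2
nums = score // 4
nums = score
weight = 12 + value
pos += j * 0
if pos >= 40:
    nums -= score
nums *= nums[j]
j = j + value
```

9

Transformed code:
for nums in score:
    weight = (21 > weight) % (22 // 38)
j = j + (15 + 2)
nums = score // 4
nums = score
weight = 12 + 18
pos = pos + j * 0
if pos >= 40:
    nums = nums - score
nums = nums * nums[j]
j = j + 18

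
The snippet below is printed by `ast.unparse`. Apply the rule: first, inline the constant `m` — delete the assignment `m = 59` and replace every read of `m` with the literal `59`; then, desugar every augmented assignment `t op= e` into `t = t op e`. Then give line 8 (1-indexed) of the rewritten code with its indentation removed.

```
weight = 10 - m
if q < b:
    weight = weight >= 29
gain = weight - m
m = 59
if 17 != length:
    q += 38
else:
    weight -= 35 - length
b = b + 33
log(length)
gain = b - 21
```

weight = weight - (35 - length)

Transformed code:
weight = 10 - 59
if q < b:
    weight = weight >= 29
gain = weight - 59
if 17 != length:
    q = q + 38
else:
    weight = weight - (35 - length)
b = b + 33
log(length)
gain = b - 21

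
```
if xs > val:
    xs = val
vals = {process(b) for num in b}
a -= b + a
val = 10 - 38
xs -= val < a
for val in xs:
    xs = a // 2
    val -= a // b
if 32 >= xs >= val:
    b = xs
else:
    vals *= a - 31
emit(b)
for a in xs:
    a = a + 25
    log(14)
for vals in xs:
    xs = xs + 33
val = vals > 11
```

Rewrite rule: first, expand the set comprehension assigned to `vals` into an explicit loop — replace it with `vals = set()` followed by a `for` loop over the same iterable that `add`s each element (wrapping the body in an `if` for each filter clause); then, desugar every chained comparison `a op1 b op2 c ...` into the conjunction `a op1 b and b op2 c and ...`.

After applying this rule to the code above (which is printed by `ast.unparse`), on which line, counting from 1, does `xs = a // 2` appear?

Transformed code:
if xs > val:
    xs = val
vals = set()
for num in b:
    vals.add(process(b))
a -= b + a
val = 10 - 38
xs -= val < a
for val in xs:
    xs = a // 2
    val -= a // b
if 32 >= xs and xs >= val:
    b = xs
else:
    vals *= a - 31
emit(b)
for a in xs:
    a = a + 25
    log(14)
for vals in xs:
    xs = xs + 33
val = vals > 11

10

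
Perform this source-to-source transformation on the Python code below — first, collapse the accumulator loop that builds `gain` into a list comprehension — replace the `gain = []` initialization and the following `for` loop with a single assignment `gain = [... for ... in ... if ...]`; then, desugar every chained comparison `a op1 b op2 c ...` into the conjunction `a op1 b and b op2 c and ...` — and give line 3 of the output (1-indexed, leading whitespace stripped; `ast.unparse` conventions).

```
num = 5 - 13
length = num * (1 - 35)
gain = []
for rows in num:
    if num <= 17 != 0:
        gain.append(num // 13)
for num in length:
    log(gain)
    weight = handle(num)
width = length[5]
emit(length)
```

Transformed code:
num = 5 - 13
length = num * (1 - 35)
gain = [num // 13 for rows in num if num <= 17 and 17 != 0]
for num in length:
    log(gain)
    weight = handle(num)
width = length[5]
emit(length)

gain = [num // 13 for rows in num if num <= 17 and 17 != 0]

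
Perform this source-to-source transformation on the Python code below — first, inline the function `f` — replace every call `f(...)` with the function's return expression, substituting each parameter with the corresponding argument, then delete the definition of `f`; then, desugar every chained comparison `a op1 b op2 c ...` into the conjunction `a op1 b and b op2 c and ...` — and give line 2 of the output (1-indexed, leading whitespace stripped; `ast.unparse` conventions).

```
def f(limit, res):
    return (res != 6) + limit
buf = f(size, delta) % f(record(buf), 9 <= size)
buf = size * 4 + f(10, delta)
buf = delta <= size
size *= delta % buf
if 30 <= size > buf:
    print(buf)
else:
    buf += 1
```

Transformed code:
buf = ((delta != 6) + size) % (((9 <= size) != 6) + record(buf))
buf = size * 4 + ((delta != 6) + 10)
buf = delta <= size
size *= delta % buf
if 30 <= size and size > buf:
    print(buf)
else:
    buf += 1

buf = size * 4 + ((delta != 6) + 10)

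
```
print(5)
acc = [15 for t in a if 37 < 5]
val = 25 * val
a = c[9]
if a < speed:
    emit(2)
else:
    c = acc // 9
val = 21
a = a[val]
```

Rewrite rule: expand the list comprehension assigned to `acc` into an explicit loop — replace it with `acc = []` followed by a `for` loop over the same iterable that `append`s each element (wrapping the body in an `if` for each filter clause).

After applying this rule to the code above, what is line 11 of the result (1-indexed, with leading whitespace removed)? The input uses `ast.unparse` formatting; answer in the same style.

Transformed code:
print(5)
acc = []
for t in a:
    if 37 < 5:
        acc.append(15)
val = 25 * val
a = c[9]
if a < speed:
    emit(2)
else:
    c = acc // 9
val = 21
a = a[val]

c = acc // 9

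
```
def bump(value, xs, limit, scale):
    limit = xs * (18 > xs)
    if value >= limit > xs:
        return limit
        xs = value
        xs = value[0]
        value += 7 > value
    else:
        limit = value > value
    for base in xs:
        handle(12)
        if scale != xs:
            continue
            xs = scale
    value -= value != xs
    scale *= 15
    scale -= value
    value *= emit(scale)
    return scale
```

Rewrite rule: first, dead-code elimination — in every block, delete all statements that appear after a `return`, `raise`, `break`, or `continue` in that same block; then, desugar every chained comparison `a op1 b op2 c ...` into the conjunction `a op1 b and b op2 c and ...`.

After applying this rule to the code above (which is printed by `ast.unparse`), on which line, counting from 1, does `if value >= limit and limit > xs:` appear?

Transformed code:
def bump(value, xs, limit, scale):
    limit = xs * (18 > xs)
    if value >= limit and limit > xs:
        return limit
    else:
        limit = value > value
    for base in xs:
        handle(12)
        if scale != xs:
            continue
    value -= value != xs
    scale *= 15
    scale -= value
    value *= emit(scale)
    return scale

3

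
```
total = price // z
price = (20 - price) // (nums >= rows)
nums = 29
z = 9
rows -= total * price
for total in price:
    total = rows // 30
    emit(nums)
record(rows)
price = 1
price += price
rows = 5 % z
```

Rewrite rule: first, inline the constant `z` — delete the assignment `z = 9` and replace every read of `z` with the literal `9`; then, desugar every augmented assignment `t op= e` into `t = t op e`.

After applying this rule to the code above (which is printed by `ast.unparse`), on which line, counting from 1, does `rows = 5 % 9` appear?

Transformed code:
total = price // 9
price = (20 - price) // (nums >= rows)
nums = 29
rows = rows - total * price
for total in price:
    total = rows // 30
    emit(nums)
record(rows)
price = 1
price = price + price
rows = 5 % 9

11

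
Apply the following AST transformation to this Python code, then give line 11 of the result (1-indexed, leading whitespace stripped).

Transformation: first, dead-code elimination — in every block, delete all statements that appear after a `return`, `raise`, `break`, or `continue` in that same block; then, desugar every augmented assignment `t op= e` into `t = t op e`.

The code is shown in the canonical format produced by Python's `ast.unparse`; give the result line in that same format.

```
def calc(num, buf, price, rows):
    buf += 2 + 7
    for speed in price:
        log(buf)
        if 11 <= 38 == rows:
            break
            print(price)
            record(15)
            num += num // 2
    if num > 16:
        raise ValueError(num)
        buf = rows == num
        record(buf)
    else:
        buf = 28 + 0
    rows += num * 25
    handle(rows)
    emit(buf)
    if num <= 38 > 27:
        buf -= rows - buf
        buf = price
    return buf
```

Transformed code:
def calc(num, buf, price, rows):
    buf = buf + (2 + 7)
    for speed in price:
        log(buf)
        if 11 <= 38 == rows:
            break
    if num > 16:
        raise ValueError(num)
    else:
        buf = 28 + 0
    rows = rows + num * 25
    handle(rows)
    emit(buf)
    if num <= 38 > 27:
        buf = buf - (rows - buf)
        buf = price
    return buf

rows = rows + num * 25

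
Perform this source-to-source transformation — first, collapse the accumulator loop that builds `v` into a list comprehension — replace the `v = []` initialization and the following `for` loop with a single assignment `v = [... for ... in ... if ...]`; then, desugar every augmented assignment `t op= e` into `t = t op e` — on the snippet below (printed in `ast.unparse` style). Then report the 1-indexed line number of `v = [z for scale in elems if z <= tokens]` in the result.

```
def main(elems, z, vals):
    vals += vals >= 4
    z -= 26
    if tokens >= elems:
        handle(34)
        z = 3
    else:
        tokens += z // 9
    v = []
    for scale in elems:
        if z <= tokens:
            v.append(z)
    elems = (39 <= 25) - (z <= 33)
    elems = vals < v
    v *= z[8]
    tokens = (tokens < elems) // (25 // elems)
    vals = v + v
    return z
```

Transformed code:
def main(elems, z, vals):
    vals = vals + (vals >= 4)
    z = z - 26
    if tokens >= elems:
        handle(34)
        z = 3
    else:
        tokens = tokens + z // 9
    v = [z for scale in elems if z <= tokens]
    elems = (39 <= 25) - (z <= 33)
    elems = vals < v
    v = v * z[8]
    tokens = (tokens < elems) // (25 // elems)
    vals = v + v
    return z

9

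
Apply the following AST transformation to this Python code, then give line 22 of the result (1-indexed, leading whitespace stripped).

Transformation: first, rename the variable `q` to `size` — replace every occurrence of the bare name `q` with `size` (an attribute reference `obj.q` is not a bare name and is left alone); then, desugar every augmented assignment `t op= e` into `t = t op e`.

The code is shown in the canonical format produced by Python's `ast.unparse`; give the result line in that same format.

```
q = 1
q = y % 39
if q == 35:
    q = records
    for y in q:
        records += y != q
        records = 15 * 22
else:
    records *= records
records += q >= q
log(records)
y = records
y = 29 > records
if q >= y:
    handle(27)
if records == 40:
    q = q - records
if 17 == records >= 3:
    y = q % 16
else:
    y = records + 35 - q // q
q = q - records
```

Transformed code:
size = 1
size = y % 39
if size == 35:
    size = records
    for y in size:
        records = records + (y != size)
        records = 15 * 22
else:
    records = records * records
records = records + (size >= size)
log(records)
y = records
y = 29 > records
if size >= y:
    handle(27)
if records == 40:
    size = size - records
if 17 == records >= 3:
    y = size % 16
else:
    y = records + 35 - size // size
size = size - records

size = size - records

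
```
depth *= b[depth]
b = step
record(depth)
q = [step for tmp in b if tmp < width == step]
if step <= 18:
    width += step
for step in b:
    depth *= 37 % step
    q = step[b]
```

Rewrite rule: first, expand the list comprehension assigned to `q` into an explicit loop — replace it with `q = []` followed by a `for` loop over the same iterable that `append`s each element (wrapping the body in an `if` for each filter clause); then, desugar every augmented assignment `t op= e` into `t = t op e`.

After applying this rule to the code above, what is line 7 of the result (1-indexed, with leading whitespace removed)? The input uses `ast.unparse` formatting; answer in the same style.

Transformed code:
depth = depth * b[depth]
b = step
record(depth)
q = []
for tmp in b:
    if tmp < width == step:
        q.append(step)
if step <= 18:
    width = width + step
for step in b:
    depth = depth * (37 % step)
    q = step[b]

q.append(step)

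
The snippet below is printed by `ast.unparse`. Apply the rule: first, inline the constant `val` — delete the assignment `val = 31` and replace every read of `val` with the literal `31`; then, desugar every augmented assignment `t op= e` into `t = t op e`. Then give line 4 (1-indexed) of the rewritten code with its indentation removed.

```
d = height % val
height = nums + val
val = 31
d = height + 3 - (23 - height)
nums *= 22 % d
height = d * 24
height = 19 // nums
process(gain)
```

nums = nums * (22 % d)

Transformed code:
d = height % 31
height = nums + 31
d = height + 3 - (23 - height)
nums = nums * (22 % d)
height = d * 24
height = 19 // nums
process(gain)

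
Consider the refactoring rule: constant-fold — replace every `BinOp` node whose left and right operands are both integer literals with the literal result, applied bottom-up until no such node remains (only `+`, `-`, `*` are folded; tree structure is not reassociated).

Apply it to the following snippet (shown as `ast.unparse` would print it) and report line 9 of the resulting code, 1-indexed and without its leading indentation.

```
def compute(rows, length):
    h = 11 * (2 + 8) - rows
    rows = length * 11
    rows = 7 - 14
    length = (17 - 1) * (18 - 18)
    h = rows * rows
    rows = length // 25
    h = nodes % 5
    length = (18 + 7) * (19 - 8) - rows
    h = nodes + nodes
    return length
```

length = 275 - rows

Transformed code:
def compute(rows, length):
    h = 110 - rows
    rows = length * 11
    rows = -7
    length = 0
    h = rows * rows
    rows = length // 25
    h = nodes % 5
    length = 275 - rows
    h = nodes + nodes
    return length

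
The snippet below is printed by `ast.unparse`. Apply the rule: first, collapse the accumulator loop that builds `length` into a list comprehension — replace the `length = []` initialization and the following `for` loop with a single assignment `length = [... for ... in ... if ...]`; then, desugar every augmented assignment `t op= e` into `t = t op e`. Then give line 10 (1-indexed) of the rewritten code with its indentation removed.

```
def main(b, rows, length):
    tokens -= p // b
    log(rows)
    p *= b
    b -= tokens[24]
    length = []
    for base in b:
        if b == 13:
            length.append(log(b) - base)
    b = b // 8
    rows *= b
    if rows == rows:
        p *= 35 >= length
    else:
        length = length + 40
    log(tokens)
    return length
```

Transformed code:
def main(b, rows, length):
    tokens = tokens - p // b
    log(rows)
    p = p * b
    b = b - tokens[24]
    length = [log(b) - base for base in b if b == 13]
    b = b // 8
    rows = rows * b
    if rows == rows:
        p = p * (35 >= length)
    else:
        length = length + 40
    log(tokens)
    return length

p = p * (35 >= length)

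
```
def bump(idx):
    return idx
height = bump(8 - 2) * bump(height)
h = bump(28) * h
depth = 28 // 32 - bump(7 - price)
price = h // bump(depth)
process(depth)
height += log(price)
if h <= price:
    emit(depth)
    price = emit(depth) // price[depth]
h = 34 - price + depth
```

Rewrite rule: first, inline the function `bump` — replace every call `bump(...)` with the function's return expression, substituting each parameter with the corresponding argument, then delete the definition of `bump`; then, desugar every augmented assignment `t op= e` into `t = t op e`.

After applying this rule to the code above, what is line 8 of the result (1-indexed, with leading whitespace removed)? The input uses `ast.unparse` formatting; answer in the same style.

emit(depth)

Transformed code:
height = (8 - 2) * height
h = 28 * h
depth = 28 // 32 - (7 - price)
price = h // depth
process(depth)
height = height + log(price)
if h <= price:
    emit(depth)
    price = emit(depth) // price[depth]
h = 34 - price + depth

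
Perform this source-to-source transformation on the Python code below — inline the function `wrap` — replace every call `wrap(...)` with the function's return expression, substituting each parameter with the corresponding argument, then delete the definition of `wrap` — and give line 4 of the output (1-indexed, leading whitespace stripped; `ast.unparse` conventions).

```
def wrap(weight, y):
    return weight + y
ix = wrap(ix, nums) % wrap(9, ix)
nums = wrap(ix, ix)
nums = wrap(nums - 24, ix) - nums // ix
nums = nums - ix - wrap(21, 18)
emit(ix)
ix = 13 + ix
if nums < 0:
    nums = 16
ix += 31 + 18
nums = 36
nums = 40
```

Transformed code:
ix = (ix + nums) % (9 + ix)
nums = ix + ix
nums = nums - 24 + ix - nums // ix
nums = nums - ix - (21 + 18)
emit(ix)
ix = 13 + ix
if nums < 0:
    nums = 16
ix += 31 + 18
nums = 36
nums = 40

nums = nums - ix - (21 + 18)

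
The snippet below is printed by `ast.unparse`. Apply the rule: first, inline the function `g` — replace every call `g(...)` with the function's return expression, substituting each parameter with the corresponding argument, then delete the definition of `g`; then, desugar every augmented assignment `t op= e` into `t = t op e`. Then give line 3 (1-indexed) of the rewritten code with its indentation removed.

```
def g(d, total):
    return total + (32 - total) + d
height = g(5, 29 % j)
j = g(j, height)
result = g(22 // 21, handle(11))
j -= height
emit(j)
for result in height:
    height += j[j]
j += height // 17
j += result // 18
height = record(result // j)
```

result = handle(11) + (32 - handle(11)) + 22 // 21

Transformed code:
height = 29 % j + (32 - 29 % j) + 5
j = height + (32 - height) + j
result = handle(11) + (32 - handle(11)) + 22 // 21
j = j - height
emit(j)
for result in height:
    height = height + j[j]
j = j + height // 17
j = j + result // 18
height = record(result // j)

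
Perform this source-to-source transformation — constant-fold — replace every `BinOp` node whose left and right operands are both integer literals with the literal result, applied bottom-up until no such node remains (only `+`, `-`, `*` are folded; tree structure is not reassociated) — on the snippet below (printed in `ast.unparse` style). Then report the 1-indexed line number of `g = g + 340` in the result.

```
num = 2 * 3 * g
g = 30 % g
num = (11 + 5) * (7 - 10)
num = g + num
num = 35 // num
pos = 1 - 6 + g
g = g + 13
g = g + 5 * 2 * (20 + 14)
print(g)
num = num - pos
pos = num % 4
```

Transformed code:
num = 6 * g
g = 30 % g
num = -48
num = g + num
num = 35 // num
pos = -5 + g
g = g + 13
g = g + 340
print(g)
num = num - pos
pos = num % 4

8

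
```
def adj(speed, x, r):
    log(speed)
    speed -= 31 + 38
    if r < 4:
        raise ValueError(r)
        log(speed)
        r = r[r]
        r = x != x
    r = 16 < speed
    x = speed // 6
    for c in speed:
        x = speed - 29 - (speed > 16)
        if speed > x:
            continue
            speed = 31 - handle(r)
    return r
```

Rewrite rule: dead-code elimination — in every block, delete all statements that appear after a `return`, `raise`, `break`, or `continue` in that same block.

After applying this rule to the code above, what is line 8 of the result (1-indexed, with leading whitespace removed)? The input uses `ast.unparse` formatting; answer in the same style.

for c in speed:

Transformed code:
def adj(speed, x, r):
    log(speed)
    speed -= 31 + 38
    if r < 4:
        raise ValueError(r)
    r = 16 < speed
    x = speed // 6
    for c in speed:
        x = speed - 29 - (speed > 16)
        if speed > x:
            continue
    return r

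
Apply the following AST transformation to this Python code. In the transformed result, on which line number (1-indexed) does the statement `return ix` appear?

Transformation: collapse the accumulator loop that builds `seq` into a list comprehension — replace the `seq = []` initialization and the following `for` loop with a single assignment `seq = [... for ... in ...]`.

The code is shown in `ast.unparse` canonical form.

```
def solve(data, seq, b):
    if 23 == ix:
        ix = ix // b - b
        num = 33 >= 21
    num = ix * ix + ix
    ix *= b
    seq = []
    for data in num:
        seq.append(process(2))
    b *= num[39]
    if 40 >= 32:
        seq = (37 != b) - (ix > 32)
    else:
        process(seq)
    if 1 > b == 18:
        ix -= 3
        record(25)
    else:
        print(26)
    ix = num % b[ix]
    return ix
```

Transformed code:
def solve(data, seq, b):
    if 23 == ix:
        ix = ix // b - b
        num = 33 >= 21
    num = ix * ix + ix
    ix *= b
    seq = [process(2) for data in num]
    b *= num[39]
    if 40 >= 32:
        seq = (37 != b) - (ix > 32)
    else:
        process(seq)
    if 1 > b == 18:
        ix -= 3
        record(25)
    else:
        print(26)
    ix = num % b[ix]
    return ix

19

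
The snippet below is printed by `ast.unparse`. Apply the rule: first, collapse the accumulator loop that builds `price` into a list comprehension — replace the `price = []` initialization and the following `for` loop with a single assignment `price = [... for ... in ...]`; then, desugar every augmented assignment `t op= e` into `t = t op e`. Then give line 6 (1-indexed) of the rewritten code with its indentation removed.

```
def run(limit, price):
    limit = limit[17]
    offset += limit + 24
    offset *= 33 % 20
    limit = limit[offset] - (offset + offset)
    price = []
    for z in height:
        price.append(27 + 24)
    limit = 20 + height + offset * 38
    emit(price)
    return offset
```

price = [27 + 24 for z in height]

Transformed code:
def run(limit, price):
    limit = limit[17]
    offset = offset + (limit + 24)
    offset = offset * (33 % 20)
    limit = limit[offset] - (offset + offset)
    price = [27 + 24 for z in height]
    limit = 20 + height + offset * 38
    emit(price)
    return offset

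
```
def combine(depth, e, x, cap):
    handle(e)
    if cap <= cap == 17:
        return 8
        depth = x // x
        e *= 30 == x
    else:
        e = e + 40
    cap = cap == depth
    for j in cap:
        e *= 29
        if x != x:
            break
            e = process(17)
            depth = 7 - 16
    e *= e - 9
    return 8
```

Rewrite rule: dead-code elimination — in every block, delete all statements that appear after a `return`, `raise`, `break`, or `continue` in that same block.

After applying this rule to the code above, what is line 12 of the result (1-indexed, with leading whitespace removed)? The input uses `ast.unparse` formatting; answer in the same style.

Transformed code:
def combine(depth, e, x, cap):
    handle(e)
    if cap <= cap == 17:
        return 8
    else:
        e = e + 40
    cap = cap == depth
    for j in cap:
        e *= 29
        if x != x:
            break
    e *= e - 9
    return 8

e *= e - 9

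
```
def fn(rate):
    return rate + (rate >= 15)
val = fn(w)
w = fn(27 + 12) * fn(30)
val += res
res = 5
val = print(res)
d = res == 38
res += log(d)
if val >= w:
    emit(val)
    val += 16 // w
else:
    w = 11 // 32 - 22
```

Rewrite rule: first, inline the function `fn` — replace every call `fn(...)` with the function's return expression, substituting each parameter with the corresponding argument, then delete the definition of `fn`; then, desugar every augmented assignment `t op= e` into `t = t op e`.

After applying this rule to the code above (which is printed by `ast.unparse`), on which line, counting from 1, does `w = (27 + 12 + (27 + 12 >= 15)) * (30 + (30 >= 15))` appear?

Transformed code:
val = w + (w >= 15)
w = (27 + 12 + (27 + 12 >= 15)) * (30 + (30 >= 15))
val = val + res
res = 5
val = print(res)
d = res == 38
res = res + log(d)
if val >= w:
    emit(val)
    val = val + 16 // w
else:
    w = 11 // 32 - 22

2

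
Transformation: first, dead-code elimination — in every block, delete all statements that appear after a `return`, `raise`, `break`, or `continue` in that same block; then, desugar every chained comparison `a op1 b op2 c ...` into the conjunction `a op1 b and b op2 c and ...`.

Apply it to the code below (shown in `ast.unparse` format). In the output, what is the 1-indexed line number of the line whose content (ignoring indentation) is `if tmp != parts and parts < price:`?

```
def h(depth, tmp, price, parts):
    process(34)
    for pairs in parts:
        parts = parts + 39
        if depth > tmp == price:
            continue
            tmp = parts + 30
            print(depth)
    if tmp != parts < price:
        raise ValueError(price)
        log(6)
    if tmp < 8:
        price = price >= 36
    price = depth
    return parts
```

7

Transformed code:
def h(depth, tmp, price, parts):
    process(34)
    for pairs in parts:
        parts = parts + 39
        if depth > tmp and tmp == price:
            continue
    if tmp != parts and parts < price:
        raise ValueError(price)
    if tmp < 8:
        price = price >= 36
    price = depth
    return parts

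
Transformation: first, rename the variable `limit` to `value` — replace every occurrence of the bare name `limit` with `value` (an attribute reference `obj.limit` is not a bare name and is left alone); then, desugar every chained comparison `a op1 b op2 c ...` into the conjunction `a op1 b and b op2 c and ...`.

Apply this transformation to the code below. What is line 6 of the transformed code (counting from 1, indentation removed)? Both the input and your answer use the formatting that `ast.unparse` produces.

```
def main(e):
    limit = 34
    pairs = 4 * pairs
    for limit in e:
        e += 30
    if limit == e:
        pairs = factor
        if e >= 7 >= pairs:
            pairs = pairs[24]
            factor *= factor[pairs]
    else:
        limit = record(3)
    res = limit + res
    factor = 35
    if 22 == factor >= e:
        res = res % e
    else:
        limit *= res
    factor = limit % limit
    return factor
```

Transformed code:
def main(e):
    value = 34
    pairs = 4 * pairs
    for value in e:
        e += 30
    if value == e:
        pairs = factor
        if e >= 7 and 7 >= pairs:
            pairs = pairs[24]
            factor *= factor[pairs]
    else:
        value = record(3)
    res = value + res
    factor = 35
    if 22 == factor and factor >= e:
        res = res % e
    else:
        value *= res
    factor = value % value
    return factor

if value == e:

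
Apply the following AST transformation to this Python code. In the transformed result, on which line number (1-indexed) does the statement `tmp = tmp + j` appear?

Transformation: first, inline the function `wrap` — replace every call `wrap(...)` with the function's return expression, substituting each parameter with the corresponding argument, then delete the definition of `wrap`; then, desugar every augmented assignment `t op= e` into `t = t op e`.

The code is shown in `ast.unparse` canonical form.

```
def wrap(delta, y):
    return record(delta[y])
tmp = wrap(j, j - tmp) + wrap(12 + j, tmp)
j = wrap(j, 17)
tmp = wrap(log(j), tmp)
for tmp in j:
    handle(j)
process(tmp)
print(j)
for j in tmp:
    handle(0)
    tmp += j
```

10

Transformed code:
tmp = record(j[j - tmp]) + record((12 + j)[tmp])
j = record(j[17])
tmp = record(log(j)[tmp])
for tmp in j:
    handle(j)
process(tmp)
print(j)
for j in tmp:
    handle(0)
    tmp = tmp + j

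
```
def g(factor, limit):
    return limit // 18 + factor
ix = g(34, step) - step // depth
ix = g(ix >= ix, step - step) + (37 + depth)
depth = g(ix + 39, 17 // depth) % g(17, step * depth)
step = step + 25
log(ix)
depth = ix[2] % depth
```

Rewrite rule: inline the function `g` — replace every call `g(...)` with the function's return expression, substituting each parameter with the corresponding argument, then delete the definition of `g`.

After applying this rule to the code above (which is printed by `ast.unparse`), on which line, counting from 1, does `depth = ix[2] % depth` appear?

Transformed code:
ix = step // 18 + 34 - step // depth
ix = (step - step) // 18 + (ix >= ix) + (37 + depth)
depth = (17 // depth // 18 + (ix + 39)) % (step * depth // 18 + 17)
step = step + 25
log(ix)
depth = ix[2] % depth

6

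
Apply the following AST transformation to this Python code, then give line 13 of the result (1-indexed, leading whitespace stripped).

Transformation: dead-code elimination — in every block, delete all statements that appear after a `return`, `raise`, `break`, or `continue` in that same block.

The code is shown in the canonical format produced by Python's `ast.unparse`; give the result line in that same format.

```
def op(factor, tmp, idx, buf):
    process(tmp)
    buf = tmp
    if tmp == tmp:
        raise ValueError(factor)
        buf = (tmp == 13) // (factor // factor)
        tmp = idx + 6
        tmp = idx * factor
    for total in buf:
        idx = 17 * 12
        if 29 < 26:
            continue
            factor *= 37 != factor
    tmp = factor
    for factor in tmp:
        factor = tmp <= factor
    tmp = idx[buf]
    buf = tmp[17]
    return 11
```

tmp = idx[buf]

Transformed code:
def op(factor, tmp, idx, buf):
    process(tmp)
    buf = tmp
    if tmp == tmp:
        raise ValueError(factor)
    for total in buf:
        idx = 17 * 12
        if 29 < 26:
            continue
    tmp = factor
    for factor in tmp:
        factor = tmp <= factor
    tmp = idx[buf]
    buf = tmp[17]
    return 11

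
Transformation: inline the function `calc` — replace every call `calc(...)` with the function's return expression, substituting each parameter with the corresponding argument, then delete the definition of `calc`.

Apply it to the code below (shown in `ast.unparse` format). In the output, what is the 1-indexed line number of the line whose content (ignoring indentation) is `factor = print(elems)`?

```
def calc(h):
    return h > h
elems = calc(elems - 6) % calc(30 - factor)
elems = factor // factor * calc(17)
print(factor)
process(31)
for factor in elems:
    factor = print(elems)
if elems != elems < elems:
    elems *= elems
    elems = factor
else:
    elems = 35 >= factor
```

Transformed code:
elems = (elems - 6 > elems - 6) % (30 - factor > 30 - factor)
elems = factor // factor * (17 > 17)
print(factor)
process(31)
for factor in elems:
    factor = print(elems)
if elems != elems < elems:
    elems *= elems
    elems = factor
else:
    elems = 35 >= factor

6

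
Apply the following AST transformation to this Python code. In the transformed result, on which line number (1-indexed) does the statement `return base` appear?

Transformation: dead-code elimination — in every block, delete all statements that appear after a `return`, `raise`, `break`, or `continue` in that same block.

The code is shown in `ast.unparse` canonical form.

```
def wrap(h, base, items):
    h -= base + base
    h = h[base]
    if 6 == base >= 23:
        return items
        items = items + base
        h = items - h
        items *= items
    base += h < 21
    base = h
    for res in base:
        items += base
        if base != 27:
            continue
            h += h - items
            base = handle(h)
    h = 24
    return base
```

Transformed code:
def wrap(h, base, items):
    h -= base + base
    h = h[base]
    if 6 == base >= 23:
        return items
    base += h < 21
    base = h
    for res in base:
        items += base
        if base != 27:
            continue
    h = 24
    return base

13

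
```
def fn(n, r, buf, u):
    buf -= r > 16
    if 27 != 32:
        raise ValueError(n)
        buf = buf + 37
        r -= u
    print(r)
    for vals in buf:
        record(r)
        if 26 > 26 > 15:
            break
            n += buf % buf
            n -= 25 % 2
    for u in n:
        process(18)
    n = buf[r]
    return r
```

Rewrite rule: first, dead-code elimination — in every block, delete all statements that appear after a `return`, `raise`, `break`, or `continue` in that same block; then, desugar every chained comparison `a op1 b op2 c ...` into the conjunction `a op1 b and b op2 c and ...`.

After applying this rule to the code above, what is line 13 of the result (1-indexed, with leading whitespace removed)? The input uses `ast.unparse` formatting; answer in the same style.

Transformed code:
def fn(n, r, buf, u):
    buf -= r > 16
    if 27 != 32:
        raise ValueError(n)
    print(r)
    for vals in buf:
        record(r)
        if 26 > 26 and 26 > 15:
            break
    for u in n:
        process(18)
    n = buf[r]
    return r

return r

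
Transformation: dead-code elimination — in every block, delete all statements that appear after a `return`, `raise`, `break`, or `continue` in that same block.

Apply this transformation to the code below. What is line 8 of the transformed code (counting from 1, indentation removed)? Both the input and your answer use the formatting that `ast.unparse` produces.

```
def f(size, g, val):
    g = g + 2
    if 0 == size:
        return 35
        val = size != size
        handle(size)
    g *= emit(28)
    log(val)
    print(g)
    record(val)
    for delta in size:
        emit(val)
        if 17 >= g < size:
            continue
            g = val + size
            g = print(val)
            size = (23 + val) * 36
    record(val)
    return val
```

Transformed code:
def f(size, g, val):
    g = g + 2
    if 0 == size:
        return 35
    g *= emit(28)
    log(val)
    print(g)
    record(val)
    for delta in size:
        emit(val)
        if 17 >= g < size:
            continue
    record(val)
    return val

record(val)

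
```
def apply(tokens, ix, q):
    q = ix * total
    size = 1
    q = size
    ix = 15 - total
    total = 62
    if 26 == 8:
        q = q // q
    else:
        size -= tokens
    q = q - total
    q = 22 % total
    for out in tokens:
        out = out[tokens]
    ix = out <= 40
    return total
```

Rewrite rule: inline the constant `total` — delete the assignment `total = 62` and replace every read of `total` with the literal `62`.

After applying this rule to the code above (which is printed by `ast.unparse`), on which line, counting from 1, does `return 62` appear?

Transformed code:
def apply(tokens, ix, q):
    q = ix * 62
    size = 1
    q = size
    ix = 15 - 62
    if 26 == 8:
        q = q // q
    else:
        size -= tokens
    q = q - 62
    q = 22 % 62
    for out in tokens:
        out = out[tokens]
    ix = out <= 40
    return 62

15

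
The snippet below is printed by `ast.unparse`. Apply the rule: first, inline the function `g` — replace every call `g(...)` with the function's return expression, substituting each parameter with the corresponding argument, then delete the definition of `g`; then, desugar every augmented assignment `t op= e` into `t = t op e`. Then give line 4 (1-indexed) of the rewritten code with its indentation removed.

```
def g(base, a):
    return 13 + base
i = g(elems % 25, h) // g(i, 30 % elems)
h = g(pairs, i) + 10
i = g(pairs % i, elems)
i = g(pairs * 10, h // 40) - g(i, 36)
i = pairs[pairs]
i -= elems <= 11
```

i = 13 + pairs * 10 - (13 + i)

Transformed code:
i = (13 + elems % 25) // (13 + i)
h = 13 + pairs + 10
i = 13 + pairs % i
i = 13 + pairs * 10 - (13 + i)
i = pairs[pairs]
i = i - (elems <= 11)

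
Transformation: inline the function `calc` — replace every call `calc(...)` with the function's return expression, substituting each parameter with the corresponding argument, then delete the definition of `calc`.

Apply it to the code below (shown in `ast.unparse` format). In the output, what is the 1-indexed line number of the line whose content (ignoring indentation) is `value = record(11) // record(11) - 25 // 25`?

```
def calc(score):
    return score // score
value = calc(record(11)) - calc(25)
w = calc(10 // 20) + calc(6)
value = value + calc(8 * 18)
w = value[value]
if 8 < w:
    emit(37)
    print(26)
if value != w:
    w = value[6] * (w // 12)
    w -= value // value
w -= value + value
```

1

Transformed code:
value = record(11) // record(11) - 25 // 25
w = 10 // 20 // (10 // 20) + 6 // 6
value = value + 8 * 18 // (8 * 18)
w = value[value]
if 8 < w:
    emit(37)
    print(26)
if value != w:
    w = value[6] * (w // 12)
    w -= value // value
w -= value + value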